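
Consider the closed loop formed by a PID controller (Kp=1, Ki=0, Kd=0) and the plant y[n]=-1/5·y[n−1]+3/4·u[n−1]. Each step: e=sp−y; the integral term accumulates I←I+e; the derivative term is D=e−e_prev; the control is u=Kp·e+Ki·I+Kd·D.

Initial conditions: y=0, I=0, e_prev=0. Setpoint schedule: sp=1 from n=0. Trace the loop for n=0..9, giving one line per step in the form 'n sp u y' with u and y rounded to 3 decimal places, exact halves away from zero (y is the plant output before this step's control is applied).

(exact arithmetic carried between steps; '≈' marks a value shown rounded to 6 d.p. or computed from one; I and e_prev carry over from the previous line; the table rounds u and y to 3 d.p., halves away from zero)
n=0: y=0, sp=1, e=sp−y=1; I=1, D=e−e_prev=1; u=1·1+0·1+0·1=1; next y=-1/5·0+3/4·1=0.75
n=1: y=0.75, sp=1, e=sp−y=0.25; I=1.25, D=e−e_prev=-0.75; u=1·0.25+0·1.25+0·(-0.75)=0.25; next y=-1/5·0.75+3/4·0.25=0.0375
n=2: y=0.0375, sp=1, e=sp−y=0.9625; I=2.2125, D=e−e_prev=0.7125; u=1·0.9625+0·2.2125+0·0.7125=0.9625; next y=-1/5·0.0375+3/4·0.9625=0.714375
n=3: y=0.714375, sp=1, e=sp−y=0.285625; I=2.498125, D=e−e_prev=-0.676875; u=1·0.285625+0·2.498125+0·(-0.676875)=0.285625; next y=-1/5·0.714375+3/4·0.285625≈0.071344
n=4: y≈0.071344, sp=1, e=sp−y≈0.928656; I≈3.426781, D=e−e_prev≈0.643031; u=1·0.928656+0·3.426781+0·0.643031≈0.928656; next y=-1/5·0.071344+3/4·0.928656≈0.682223
n=5: y≈0.682223, sp=1, e=sp−y≈0.317777; I≈3.744558, D=e−e_prev≈-0.610880; u=1·0.317777+0·3.744558+0·(-0.610880)≈0.317777; next y=-1/5·0.682223+3/4·0.317777≈0.101888
n=6: y≈0.101888, sp=1, e=sp−y≈0.898112; I≈4.642670, D=e−e_prev≈0.580336; u=1·0.898112+0·4.642670+0·0.580336≈0.898112; next y=-1/5·0.101888+3/4·0.898112≈0.653207
n=7: y≈0.653207, sp=1, e=sp−y≈0.346793; I≈4.989463, D=e−e_prev≈-0.551319; u=1·0.346793+0·4.989463+0·(-0.551319)≈0.346793; next y=-1/5·0.653207+3/4·0.346793≈0.129454
n=8: y≈0.129454, sp=1, e=sp−y≈0.870546; I≈5.860010, D=e−e_prev≈0.523753; u=1·0.870546+0·5.860010+0·0.523753≈0.870546; next y=-1/5·0.129454+3/4·0.870546≈0.627019
n=9: y≈0.627019, sp=1, e=sp−y≈0.372981; I≈6.232991, D=e−e_prev≈-0.497565; u=1·0.372981+0·6.232991+0·(-0.497565)≈0.372981; next y=-1/5·0.627019+3/4·0.372981≈0.154332

0 1 1.000 0.000
1 1 0.250 0.750
2 1 0.963 0.038
3 1 0.286 0.714
4 1 0.929 0.071
5 1 0.318 0.682
6 1 0.898 0.102
7 1 0.347 0.653
8 1 0.871 0.129
9 1 0.373 0.627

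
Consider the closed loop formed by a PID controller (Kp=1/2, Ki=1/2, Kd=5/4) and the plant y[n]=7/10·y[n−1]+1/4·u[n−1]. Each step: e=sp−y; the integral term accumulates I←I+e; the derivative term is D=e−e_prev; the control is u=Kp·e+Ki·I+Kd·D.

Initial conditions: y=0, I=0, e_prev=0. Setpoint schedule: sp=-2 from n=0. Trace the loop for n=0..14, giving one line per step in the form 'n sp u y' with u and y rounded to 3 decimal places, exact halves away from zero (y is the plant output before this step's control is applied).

0 -2 -4.500 0.000
1 -2 -0.469 -1.125
2 -2 -2.808 -0.905
3 -2 -2.112 -1.335
4 -2 -2.696 -1.463
5 -2 -2.594 -1.698
6 -2 -2.726 -1.837
7 -2 -2.688 -1.967
8 -2 -2.683 -2.049
9 -2 -2.635 -2.105
10 -2 -2.591 -2.132
11 -2 -2.541 -2.141
12 -2 -2.496 -2.134
13 -2 -2.457 -2.118
14 -2 -2.425 -2.097

(exact arithmetic carried between steps; '≈' marks a value shown rounded to 6 d.p. or computed from one; I and e_prev carry over from the previous line; the table rounds u and y to 3 d.p., halves away from zero)
n=0: y=0, sp=-2, e=sp−y=-2; I=-2, D=e−e_prev=-2; u=1/2·(-2)+1/2·(-2)+5/4·(-2)=-4.5; next y=7/10·0+1/4·(-4.5)=-1.125
n=1: y=-1.125, sp=-2, e=sp−y=-0.875; I=-2.875, D=e−e_prev=1.125; u=1/2·(-0.875)+1/2·(-2.875)+5/4·1.125=-0.46875; next y=7/10·(-1.125)+1/4·(-0.46875)≈-0.904688
n=2: y≈-0.904688, sp=-2, e=sp−y≈-1.095313; I≈-3.970313, D=e−e_prev≈-0.220313; u=1/2·(-1.095313)+1/2·(-3.970313)+5/4·(-0.220313)≈-2.808203; next y=7/10·(-0.904688)+1/4·(-2.808203)≈-1.335332
n=3: y≈-1.335332, sp=-2, e=sp−y≈-0.664668; I≈-4.634980, D=e−e_prev≈0.430645; u=1/2·(-0.664668)+1/2·(-4.634980)+5/4·0.430645≈-2.111519; next y=7/10·(-1.335332)+1/4·(-2.111519)≈-1.462612
n=4: y≈-1.462612, sp=-2, e=sp−y≈-0.537388; I≈-5.172368, D=e−e_prev≈0.127280; u=1/2·(-0.537388)+1/2·(-5.172368)+5/4·0.127280≈-2.695778; next y=7/10·(-1.462612)+1/4·(-2.695778)≈-1.697773
n=5: y≈-1.697773, sp=-2, e=sp−y≈-0.302227; I≈-5.474595, D=e−e_prev≈0.235161; u=1/2·(-0.302227)+1/2·(-5.474595)+5/4·0.235161≈-2.594460; next y=7/10·(-1.697773)+1/4·(-2.594460)≈-1.837056
n=6: y≈-1.837056, sp=-2, e=sp−y≈-0.162944; I≈-5.637539, D=e−e_prev≈0.139283; u=1/2·(-0.162944)+1/2·(-5.637539)+5/4·0.139283≈-2.726138; next y=7/10·(-1.837056)+1/4·(-2.726138)≈-1.967474
n=7: y≈-1.967474, sp=-2, e=sp−y≈-0.032526; I≈-5.670066, D=e−e_prev≈0.130418; u=1/2·(-0.032526)+1/2·(-5.670066)+5/4·0.130418≈-2.688274; next y=7/10·(-1.967474)+1/4·(-2.688274)≈-2.049300
n=8: y≈-2.049300, sp=-2, e=sp−y≈0.049300; I≈-5.620766, D=e−e_prev≈0.081826; u=1/2·0.049300+1/2·(-5.620766)+5/4·0.081826≈-2.683450; next y=7/10·(-2.049300)+1/4·(-2.683450)≈-2.105372
n=9: y≈-2.105372, sp=-2, e=sp−y≈0.105372; I≈-5.515393, D=e−e_prev≈0.056072; u=1/2·0.105372+1/2·(-5.515393)+5/4·0.056072≈-2.634920; next y=7/10·(-2.105372)+1/4·(-2.634920)≈-2.132491
n=10: y≈-2.132491, sp=-2, e=sp−y≈0.132491; I≈-5.382902, D=e−e_prev≈0.027118; u=1/2·0.132491+1/2·(-5.382902)+5/4·0.027118≈-2.591308; next y=7/10·(-2.132491)+1/4·(-2.591308)≈-2.140571
n=11: y≈-2.140571, sp=-2, e=sp−y≈0.140571; I≈-5.242332, D=e−e_prev≈0.008080; u=1/2·0.140571+1/2·(-5.242332)+5/4·0.008080≈-2.540781; next y=7/10·(-2.140571)+1/4·(-2.540781)≈-2.133595
n=12: y≈-2.133595, sp=-2, e=sp−y≈0.133595; I≈-5.108737, D=e−e_prev≈-0.006976; u=1/2·0.133595+1/2·(-5.108737)+5/4·(-0.006976)≈-2.496291; next y=7/10·(-2.133595)+1/4·(-2.496291)≈-2.117589
n=13: y≈-2.117589, sp=-2, e=sp−y≈0.117589; I≈-4.991148, D=e−e_prev≈-0.016006; u=1/2·0.117589+1/2·(-4.991148)+5/4·(-0.016006)≈-2.456787; next y=7/10·(-2.117589)+1/4·(-2.456787)≈-2.096509
n=14: y≈-2.096509, sp=-2, e=sp−y≈0.096509; I≈-4.894639, D=e−e_prev≈-0.021080; u=1/2·0.096509+1/2·(-4.894639)+5/4·(-0.021080)≈-2.425415; next y=7/10·(-2.096509)+1/4·(-2.425415)≈-2.073910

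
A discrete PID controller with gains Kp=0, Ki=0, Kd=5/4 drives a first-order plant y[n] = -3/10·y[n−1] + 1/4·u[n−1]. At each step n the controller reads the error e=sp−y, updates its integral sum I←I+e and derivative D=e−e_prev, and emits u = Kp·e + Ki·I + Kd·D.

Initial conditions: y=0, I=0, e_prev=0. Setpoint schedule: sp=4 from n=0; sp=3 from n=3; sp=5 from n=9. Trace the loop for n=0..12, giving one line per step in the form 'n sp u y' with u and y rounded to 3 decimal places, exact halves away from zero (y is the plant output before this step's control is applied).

0 4 5.000 0.000
1 4 -1.563 1.250
2 4 2.520 -0.766
3 3 -3.281 0.860
4 3 2.422 -1.078
5 3 -2.509 0.929
6 3 2.294 -0.906
7 3 -2.189 0.845
8 3 2.058 -0.801
9 5 0.556 0.755
10 5 1.053 -0.087
11 5 -0.471 0.289
12 5 0.618 -0.205

(exact arithmetic carried between steps; '≈' marks a value shown rounded to 6 d.p. or computed from one; I and e_prev carry over from the previous line; the table rounds u and y to 3 d.p., halves away from zero)
n=0: y=0, sp=4, e=sp−y=4; I=4, D=e−e_prev=4; u=0·4+0·4+5/4·4=5; next y=-3/10·0+1/4·5=1.25
n=1: y=1.25, sp=4, e=sp−y=2.75; I=6.75, D=e−e_prev=-1.25; u=0·2.75+0·6.75+5/4·(-1.25)=-1.5625; next y=-3/10·1.25+1/4·(-1.5625)=-0.765625
n=2: y=-0.765625, sp=4, e=sp−y=4.765625; I=11.515625, D=e−e_prev=2.015625; u=0·4.765625+0·11.515625+5/4·2.015625≈2.519531; next y=-3/10·(-0.765625)+1/4·2.519531≈0.859570
n=3: y≈0.859570, sp=3, e=sp−y≈2.140430; I≈13.656055, D=e−e_prev≈-2.625195; u=0·2.140430+0·13.656055+5/4·(-2.625195)≈-3.281494; next y=-3/10·0.859570+1/4·(-3.281494)≈-1.078245
n=4: y≈-1.078245, sp=3, e=sp−y≈4.078245; I≈17.734299, D=e−e_prev≈1.937815; u=0·4.078245+0·17.734299+5/4·1.937815≈2.422269; next y=-3/10·(-1.078245)+1/4·2.422269≈0.929041
n=5: y≈0.929041, sp=3, e=sp−y≈2.070959; I≈19.805259, D=e−e_prev≈-2.007285; u=0·2.070959+0·19.805259+5/4·(-2.007285)≈-2.509106; next y=-3/10·0.929041+1/4·(-2.509106)≈-0.905989
n=6: y≈-0.905989, sp=3, e=sp−y≈3.905989; I≈23.711248, D=e−e_prev≈1.835029; u=0·3.905989+0·23.711248+5/4·1.835029≈2.293787; next y=-3/10·(-0.905989)+1/4·2.293787≈0.845243
n=7: y≈0.845243, sp=3, e=sp−y≈2.154757; I≈25.866004, D=e−e_prev≈-1.751232; u=0·2.154757+0·25.866004+5/4·(-1.751232)≈-2.189040; next y=-3/10·0.845243+1/4·(-2.189040)≈-0.800833
n=8: y≈-0.800833, sp=3, e=sp−y≈3.800833; I≈29.666837, D=e−e_prev≈1.646076; u=0·3.800833+0·29.666837+5/4·1.646076≈2.057595; next y=-3/10·(-0.800833)+1/4·2.057595≈0.754649
n=9: y≈0.754649, sp=5, e=sp−y≈4.245351; I≈33.912189, D=e−e_prev≈0.444518; u=0·4.245351+0·33.912189+5/4·0.444518≈0.555648; next y=-3/10·0.754649+1/4·0.555648≈-0.087483
n=10: y≈-0.087483, sp=5, e=sp−y≈5.087483; I≈38.999671, D=e−e_prev≈0.842131; u=0·5.087483+0·38.999671+5/4·0.842131≈1.052664; next y=-3/10·(-0.087483)+1/4·1.052664≈0.289411
n=11: y≈0.289411, sp=5, e=sp−y≈4.710589; I≈43.710260, D=e−e_prev≈-0.376894; u=0·4.710589+0·43.710260+5/4·(-0.376894)≈-0.471117; next y=-3/10·0.289411+1/4·(-0.471117)≈-0.204603
n=12: y≈-0.204603, sp=5, e=sp−y≈5.204603; I≈48.914863, D=e−e_prev≈0.494013; u=0·5.204603+0·48.914863+5/4·0.494013≈0.617517; next y=-3/10·(-0.204603)+1/4·0.617517≈0.215760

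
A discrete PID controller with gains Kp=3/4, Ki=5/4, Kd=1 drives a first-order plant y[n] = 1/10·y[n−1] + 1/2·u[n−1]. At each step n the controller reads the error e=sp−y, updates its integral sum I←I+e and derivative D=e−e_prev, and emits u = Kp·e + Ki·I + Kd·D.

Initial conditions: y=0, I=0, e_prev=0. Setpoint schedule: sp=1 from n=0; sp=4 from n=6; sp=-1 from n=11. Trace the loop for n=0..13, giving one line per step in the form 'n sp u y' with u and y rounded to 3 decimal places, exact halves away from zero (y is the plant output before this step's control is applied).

(exact arithmetic carried between steps; '≈' marks a value shown rounded to 6 d.p. or computed from one; I and e_prev carry over from the previous line; the table rounds u and y to 3 d.p., halves away from zero)
n=0: y=0, sp=1, e=sp−y=1; I=1, D=e−e_prev=1; u=3/4·1+5/4·1+1·1=3; next y=1/10·0+1/2·3=1.5
n=1: y=1.5, sp=1, e=sp−y=-0.5; I=0.5, D=e−e_prev=-1.5; u=3/4·(-0.5)+5/4·0.5+1·(-1.5)=-1.25; next y=1/10·1.5+1/2·(-1.25)=-0.475
n=2: y=-0.475, sp=1, e=sp−y=1.475; I=1.975, D=e−e_prev=1.975; u=3/4·1.475+5/4·1.975+1·1.975=5.55; next y=1/10·(-0.475)+1/2·5.55=2.7275
n=3: y=2.7275, sp=1, e=sp−y=-1.7275; I=0.2475, D=e−e_prev=-3.2025; u=3/4·(-1.7275)+5/4·0.2475+1·(-3.2025)=-4.18875; next y=1/10·2.7275+1/2·(-4.18875)=-1.821625
n=4: y=-1.821625, sp=1, e=sp−y=2.821625; I=3.069125, D=e−e_prev=4.549125; u=3/4·2.821625+5/4·3.069125+1·4.549125=10.50175; next y=1/10·(-1.821625)+1/2·10.50175≈5.068713
n=5: y≈5.068713, sp=1, e=sp−y≈-4.068713; I≈-0.999588, D=e−e_prev≈-6.890338; u=3/4·(-4.068713)+5/4·(-0.999588)+1·(-6.890338)≈-11.191356; next y=1/10·5.068713+1/2·(-11.191356)≈-5.088807
n=6: y≈-5.088807, sp=4, e=sp−y≈9.088807; I≈8.089219, D=e−e_prev≈13.157519; u=3/4·9.088807+5/4·8.089219+1·13.157519≈30.085649; next y=1/10·(-5.088807)+1/2·30.085649≈14.533944
n=7: y≈14.533944, sp=4, e=sp−y≈-10.533944; I≈-2.444724, D=e−e_prev≈-19.622751; u=3/4·(-10.533944)+5/4·(-2.444724)+1·(-19.622751)≈-30.579114; next y=1/10·14.533944+1/2·(-30.579114)≈-13.836162
n=8: y≈-13.836162, sp=4, e=sp−y≈17.836162; I≈15.391438, D=e−e_prev≈28.370106; u=3/4·17.836162+5/4·15.391438+1·28.370106≈60.986526; next y=1/10·(-13.836162)+1/2·60.986526≈29.109647
n=9: y≈29.109647, sp=4, e=sp−y≈-25.109647; I≈-9.718208, D=e−e_prev≈-42.945809; u=3/4·(-25.109647)+5/4·(-9.718208)+1·(-42.945809)≈-73.925805; next y=1/10·29.109647+1/2·(-73.925805)≈-34.051938
n=10: y≈-34.051938, sp=4, e=sp−y≈38.051938; I≈28.333729, D=e−e_prev≈63.161584; u=3/4·38.051938+5/4·28.333729+1·63.161584≈127.117699; next y=1/10·(-34.051938)+1/2·127.117699≈60.153656
n=11: y≈60.153656, sp=-1, e=sp−y≈-61.153656; I≈-32.819927, D=e−e_prev≈-99.205593; u=3/4·(-61.153656)+5/4·(-32.819927)+1·(-99.205593)≈-186.095743; next y=1/10·60.153656+1/2·(-186.095743)≈-87.032506
n=12: y≈-87.032506, sp=-1, e=sp−y≈86.032506; I≈53.212580, D=e−e_prev≈147.186162; u=3/4·86.032506+5/4·53.212580+1·147.186162≈278.226266; next y=1/10·(-87.032506)+1/2·278.226266≈130.409882
n=13: y≈130.409882, sp=-1, e=sp−y≈-131.409882; I≈-78.197303, D=e−e_prev≈-217.442389; u=3/4·(-131.409882)+5/4·(-78.197303)+1·(-217.442389)≈-413.746429; next y=1/10·130.409882+1/2·(-413.746429)≈-193.832226

0 1 3.000 0.000
1 1 -1.250 1.500
2 1 5.550 -0.475
3 1 -4.189 2.728
4 1 10.502 -1.822
5 1 -11.191 5.069
6 4 30.086 -5.089
7 4 -30.579 14.534
8 4 60.987 -13.836
9 4 -73.926 29.110
10 4 127.118 -34.052
11 -1 -186.096 60.154
12 -1 278.226 -87.033
13 -1 -413.746 130.410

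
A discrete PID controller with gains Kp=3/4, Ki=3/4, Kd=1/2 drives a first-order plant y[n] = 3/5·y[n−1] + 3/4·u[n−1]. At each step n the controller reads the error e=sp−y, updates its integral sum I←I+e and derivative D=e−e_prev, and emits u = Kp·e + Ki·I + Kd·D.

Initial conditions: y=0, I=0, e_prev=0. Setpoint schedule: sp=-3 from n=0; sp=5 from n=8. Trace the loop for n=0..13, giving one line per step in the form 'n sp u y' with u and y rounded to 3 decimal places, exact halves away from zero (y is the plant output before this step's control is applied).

(exact arithmetic carried between steps; '≈' marks a value shown rounded to 6 d.p. or computed from one; I and e_prev carry over from the previous line; the table rounds u and y to 3 d.p., halves away from zero)
n=0: y=0, sp=-3, e=sp−y=-3; I=-3, D=e−e_prev=-3; u=3/4·(-3)+3/4·(-3)+1/2·(-3)=-6; next y=3/5·0+3/4·(-6)=-4.5
n=1: y=-4.5, sp=-3, e=sp−y=1.5; I=-1.5, D=e−e_prev=4.5; u=3/4·1.5+3/4·(-1.5)+1/2·4.5=2.25; next y=3/5·(-4.5)+3/4·2.25=-1.0125
n=2: y=-1.0125, sp=-3, e=sp−y=-1.9875; I=-3.4875, D=e−e_prev=-3.4875; u=3/4·(-1.9875)+3/4·(-3.4875)+1/2·(-3.4875)=-5.85; next y=3/5·(-1.0125)+3/4·(-5.85)=-4.995
n=3: y=-4.995, sp=-3, e=sp−y=1.995; I=-1.4925, D=e−e_prev=3.9825; u=3/4·1.995+3/4·(-1.4925)+1/2·3.9825=2.368125; next y=3/5·(-4.995)+3/4·2.368125≈-1.220906
n=4: y≈-1.220906, sp=-3, e=sp−y≈-1.779094; I≈-3.271594, D=e−e_prev≈-3.774094; u=3/4·(-1.779094)+3/4·(-3.271594)+1/2·(-3.774094)≈-5.675063; next y=3/5·(-1.220906)+3/4·(-5.675063)≈-4.988841
n=5: y≈-4.988841, sp=-3, e=sp−y≈1.988841; I≈-1.282753, D=e−e_prev≈3.767934; u=3/4·1.988841+3/4·(-1.282753)+1/2·3.767934≈2.413533; next y=3/5·(-4.988841)+3/4·2.413533≈-1.183155
n=6: y≈-1.183155, sp=-3, e=sp−y≈-1.816845; I≈-3.099598, D=e−e_prev≈-3.805686; u=3/4·(-1.816845)+3/4·(-3.099598)+1/2·(-3.805686)≈-5.590176; next y=3/5·(-1.183155)+3/4·(-5.590176)≈-4.902525
n=7: y≈-4.902525, sp=-3, e=sp−y≈1.902525; I≈-1.197074, D=e−e_prev≈3.719370; u=3/4·1.902525+3/4·(-1.197074)+1/2·3.719370≈2.388773; next y=3/5·(-4.902525)+3/4·2.388773≈-1.149935
n=8: y≈-1.149935, sp=5, e=sp−y≈6.149935; I≈4.952861, D=e−e_prev≈4.247410; u=3/4·6.149935+3/4·4.952861+1/2·4.247410≈10.450802; next y=3/5·(-1.149935)+3/4·10.450802≈7.148141
n=9: y≈7.148141, sp=5, e=sp−y≈-2.148141; I≈2.804720, D=e−e_prev≈-8.298076; u=3/4·(-2.148141)+3/4·2.804720+1/2·(-8.298076)≈-3.656603; next y=3/5·7.148141+3/4·(-3.656603)≈1.546432
n=10: y≈1.546432, sp=5, e=sp−y≈3.453568; I≈6.258288, D=e−e_prev≈5.601709; u=3/4·3.453568+3/4·6.258288+1/2·5.601709≈10.084746; next y=3/5·1.546432+3/4·10.084746≈8.491419
n=11: y≈8.491419, sp=5, e=sp−y≈-3.491419; I≈2.766869, D=e−e_prev≈-6.944987; u=3/4·(-3.491419)+3/4·2.766869+1/2·(-6.944987)≈-4.015906; next y=3/5·8.491419+3/4·(-4.015906)≈2.082922
n=12: y≈2.082922, sp=5, e=sp−y≈2.917078; I≈5.683947, D=e−e_prev≈6.408497; u=3/4·2.917078+3/4·5.683947+1/2·6.408497≈9.655017; next y=3/5·2.082922+3/4·9.655017≈8.491016
n=13: y≈8.491016, sp=5, e=sp−y≈-3.491016; I≈2.192931, D=e−e_prev≈-6.408094; u=3/4·(-3.491016)+3/4·2.192931+1/2·(-6.408094)≈-4.177611; next y=3/5·8.491016+3/4·(-4.177611)≈1.961401

0 -3 -6.000 0.000
1 -3 2.250 -4.500
2 -3 -5.850 -1.013
3 -3 2.368 -4.995
4 -3 -5.675 -1.221
5 -3 2.414 -4.989
6 -3 -5.590 -1.183
7 -3 2.389 -4.903
8 5 10.451 -1.150
9 5 -3.657 7.148
10 5 10.085 1.546
11 5 -4.016 8.491
12 5 9.655 2.083
13 5 -4.178 8.491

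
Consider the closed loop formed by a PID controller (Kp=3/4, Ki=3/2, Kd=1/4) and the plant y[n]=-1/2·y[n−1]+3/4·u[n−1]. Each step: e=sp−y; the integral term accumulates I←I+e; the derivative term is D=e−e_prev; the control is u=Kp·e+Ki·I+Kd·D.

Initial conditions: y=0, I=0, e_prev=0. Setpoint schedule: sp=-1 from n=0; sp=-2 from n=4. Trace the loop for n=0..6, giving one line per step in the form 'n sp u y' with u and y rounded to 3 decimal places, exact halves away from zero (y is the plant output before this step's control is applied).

0 -1 -2.500 0.000
1 -1 0.938 -1.875
2 -1 -7.008 1.641
3 -1 9.202 -6.076
4 -2 -27.652 9.940
5 -2 47.814 -25.709
6 -2 -111.595 48.715

(exact arithmetic carried between steps; '≈' marks a value shown rounded to 6 d.p. or computed from one; I and e_prev carry over from the previous line; the table rounds u and y to 3 d.p., halves away from zero)
n=0: y=0, sp=-1, e=sp−y=-1; I=-1, D=e−e_prev=-1; u=3/4·(-1)+3/2·(-1)+1/4·(-1)=-2.5; next y=-1/2·0+3/4·(-2.5)=-1.875
n=1: y=-1.875, sp=-1, e=sp−y=0.875; I=-0.125, D=e−e_prev=1.875; u=3/4·0.875+3/2·(-0.125)+1/4·1.875=0.9375; next y=-1/2·(-1.875)+3/4·0.9375=1.640625
n=2: y=1.640625, sp=-1, e=sp−y=-2.640625; I=-2.765625, D=e−e_prev=-3.515625; u=3/4·(-2.640625)+3/2·(-2.765625)+1/4·(-3.515625)≈-7.007813; next y=-1/2·1.640625+3/4·(-7.007813)≈-6.076172
n=3: y≈-6.076172, sp=-1, e=sp−y≈5.076172; I≈2.310547, D=e−e_prev≈7.716797; u=3/4·5.076172+3/2·2.310547+1/4·7.716797≈9.202148; next y=-1/2·(-6.076172)+3/4·9.202148≈9.939697
n=4: y≈9.939697, sp=-2, e=sp−y≈-11.939697; I≈-9.629150, D=e−e_prev≈-17.015869; u=3/4·(-11.939697)+3/2·(-9.629150)+1/4·(-17.015869)≈-27.652466; next y=-1/2·9.939697+3/4·(-27.652466)≈-25.709198
n=5: y≈-25.709198, sp=-2, e=sp−y≈23.709198; I≈14.080048, D=e−e_prev≈35.648895; u=3/4·23.709198+3/2·14.080048+1/4·35.648895≈47.814194; next y=-1/2·(-25.709198)+3/4·47.814194≈48.715244
n=6: y≈48.715244, sp=-2, e=sp−y≈-50.715244; I≈-36.635197, D=e−e_prev≈-74.424442; u=3/4·(-50.715244)+3/2·(-36.635197)+1/4·(-74.424442)≈-111.595339; next y=-1/2·48.715244+3/4·(-111.595339)≈-108.054126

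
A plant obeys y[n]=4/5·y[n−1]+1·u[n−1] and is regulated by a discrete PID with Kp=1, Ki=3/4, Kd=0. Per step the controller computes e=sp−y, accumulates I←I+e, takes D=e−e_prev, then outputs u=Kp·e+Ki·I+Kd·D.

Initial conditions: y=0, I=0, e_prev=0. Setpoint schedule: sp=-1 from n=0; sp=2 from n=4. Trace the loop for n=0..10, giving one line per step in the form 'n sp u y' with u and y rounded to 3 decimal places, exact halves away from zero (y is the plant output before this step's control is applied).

0 -1 -1.750 0.000
1 -1 0.563 -1.750
2 -1 -0.472 -0.838
3 -1 -0.061 -1.142
4 2 5.003 -0.975
5 2 -1.862 4.223
6 2 1.207 1.516
7 2 -0.012 2.420
8 2 0.541 1.924
9 2 0.325 2.080
10 2 0.424 1.989

(exact arithmetic carried between steps; '≈' marks a value shown rounded to 6 d.p. or computed from one; I and e_prev carry over from the previous line; the table rounds u and y to 3 d.p., halves away from zero)
n=0: y=0, sp=-1, e=sp−y=-1; I=-1, D=e−e_prev=-1; u=1·(-1)+3/4·(-1)+0·(-1)=-1.75; next y=4/5·0+1·(-1.75)=-1.75
n=1: y=-1.75, sp=-1, e=sp−y=0.75; I=-0.25, D=e−e_prev=1.75; u=1·0.75+3/4·(-0.25)+0·1.75=0.5625; next y=4/5·(-1.75)+1·0.5625=-0.8375
n=2: y=-0.8375, sp=-1, e=sp−y=-0.1625; I=-0.4125, D=e−e_prev=-0.9125; u=1·(-0.1625)+3/4·(-0.4125)+0·(-0.9125)=-0.471875; next y=4/5·(-0.8375)+1·(-0.471875)=-1.141875
n=3: y=-1.141875, sp=-1, e=sp−y=0.141875; I=-0.270625, D=e−e_prev=0.304375; u=1·0.141875+3/4·(-0.270625)+0·0.304375≈-0.061094; next y=4/5·(-1.141875)+1·(-0.061094)≈-0.974594
n=4: y≈-0.974594, sp=2, e=sp−y≈2.974594; I≈2.703969, D=e−e_prev≈2.832719; u=1·2.974594+3/4·2.703969+0·2.832719≈5.002570; next y=4/5·(-0.974594)+1·5.002570≈4.222895
n=5: y≈4.222895, sp=2, e=sp−y≈-2.222895; I≈0.481073, D=e−e_prev≈-5.197489; u=1·(-2.222895)+3/4·0.481073+0·(-5.197489)≈-1.862090; next y=4/5·4.222895+1·(-1.862090)≈1.516226
n=6: y≈1.516226, sp=2, e=sp−y≈0.483774; I≈0.964847, D=e−e_prev≈2.706669; u=1·0.483774+3/4·0.964847+0·2.706669≈1.207410; next y=4/5·1.516226+1·1.207410≈2.420390
n=7: y≈2.420390, sp=2, e=sp−y≈-0.420390; I≈0.544457, D=e−e_prev≈-0.904164; u=1·(-0.420390)+3/4·0.544457+0·(-0.904164)≈-0.012048; next y=4/5·2.420390+1·(-0.012048)≈1.924265
n=8: y≈1.924265, sp=2, e=sp−y≈0.075735; I≈0.620192, D=e−e_prev≈0.496126; u=1·0.075735+3/4·0.620192+0·0.496126≈0.540880; next y=4/5·1.924265+1·0.540880≈2.080291
n=9: y≈2.080291, sp=2, e=sp−y≈-0.080291; I≈0.539901, D=e−e_prev≈-0.156027; u=1·(-0.080291)+3/4·0.539901+0·(-0.156027)≈0.324634; next y=4/5·2.080291+1·0.324634≈1.988868
n=10: y≈1.988868, sp=2, e=sp−y≈0.011132; I≈0.551034, D=e−e_prev≈0.091424; u=1·0.011132+3/4·0.551034+0·0.091424≈0.424408; next y=4/5·1.988868+1·0.424408≈2.015502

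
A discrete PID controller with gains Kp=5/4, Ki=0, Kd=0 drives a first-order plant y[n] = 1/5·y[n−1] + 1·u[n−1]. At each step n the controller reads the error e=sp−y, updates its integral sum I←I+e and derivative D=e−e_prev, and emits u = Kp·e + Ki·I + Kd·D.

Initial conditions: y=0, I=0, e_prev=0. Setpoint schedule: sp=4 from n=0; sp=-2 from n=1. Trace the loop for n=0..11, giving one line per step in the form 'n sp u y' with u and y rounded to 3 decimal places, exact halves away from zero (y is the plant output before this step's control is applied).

(exact arithmetic carried between steps; '≈' marks a value shown rounded to 6 d.p. or computed from one; I and e_prev carry over from the previous line; the table rounds u and y to 3 d.p., halves away from zero)
n=0: y=0, sp=4, e=sp−y=4; I=4, D=e−e_prev=4; u=5/4·4+0·4+0·4=5; next y=1/5·0+1·5=5
n=1: y=5, sp=-2, e=sp−y=-7; I=-3, D=e−e_prev=-11; u=5/4·(-7)+0·(-3)+0·(-11)=-8.75; next y=1/5·5+1·(-8.75)=-7.75
n=2: y=-7.75, sp=-2, e=sp−y=5.75; I=2.75, D=e−e_prev=12.75; u=5/4·5.75+0·2.75+0·12.75=7.1875; next y=1/5·(-7.75)+1·7.1875=5.6375
n=3: y=5.6375, sp=-2, e=sp−y=-7.6375; I=-4.8875, D=e−e_prev=-13.3875; u=5/4·(-7.6375)+0·(-4.8875)+0·(-13.3875)=-9.546875; next y=1/5·5.6375+1·(-9.546875)=-8.419375
n=4: y=-8.419375, sp=-2, e=sp−y=6.419375; I=1.531875, D=e−e_prev=14.056875; u=5/4·6.419375+0·1.531875+0·14.056875≈8.024219; next y=1/5·(-8.419375)+1·8.024219≈6.340344
n=5: y≈6.340344, sp=-2, e=sp−y≈-8.340344; I≈-6.808469, D=e−e_prev≈-14.759719; u=5/4·(-8.340344)+0·(-6.808469)+0·(-14.759719)≈-10.425430; next y=1/5·6.340344+1·(-10.425430)≈-9.157361
n=6: y≈-9.157361, sp=-2, e=sp−y≈7.157361; I≈0.348892, D=e−e_prev≈15.497705; u=5/4·7.157361+0·0.348892+0·15.497705≈8.946701; next y=1/5·(-9.157361)+1·8.946701≈7.115229
n=7: y≈7.115229, sp=-2, e=sp−y≈-9.115229; I≈-8.766337, D=e−e_prev≈-16.272590; u=5/4·(-9.115229)+0·(-8.766337)+0·(-16.272590)≈-11.394036; next y=1/5·7.115229+1·(-11.394036)≈-9.970990
n=8: y≈-9.970990, sp=-2, e=sp−y≈7.970990; I≈-0.795346, D=e−e_prev≈17.086219; u=5/4·7.970990+0·(-0.795346)+0·17.086219≈9.963738; next y=1/5·(-9.970990)+1·9.963738≈7.969540
n=9: y≈7.969540, sp=-2, e=sp−y≈-9.969540; I≈-10.764886, D=e−e_prev≈-17.940530; u=5/4·(-9.969540)+0·(-10.764886)+0·(-17.940530)≈-12.461925; next y=1/5·7.969540+1·(-12.461925)≈-10.868017
n=10: y≈-10.868017, sp=-2, e=sp−y≈8.868017; I≈-1.896869, D=e−e_prev≈18.837557; u=5/4·8.868017+0·(-1.896869)+0·18.837557≈11.085021; next y=1/5·(-10.868017)+1·11.085021≈8.911418
n=11: y≈8.911418, sp=-2, e=sp−y≈-10.911418; I≈-12.808287, D=e−e_prev≈-19.779435; u=5/4·(-10.911418)+0·(-12.808287)+0·(-19.779435)≈-13.639272; next y=1/5·8.911418+1·(-13.639272)≈-11.856989

0 4 5.000 0.000
1 -2 -8.750 5.000
2 -2 7.188 -7.750
3 -2 -9.547 5.638
4 -2 8.024 -8.419
5 -2 -10.425 6.340
6 -2 8.947 -9.157
7 -2 -11.394 7.115
8 -2 9.964 -9.971
9 -2 -12.462 7.970
10 -2 11.085 -10.868
11 -2 -13.639 8.911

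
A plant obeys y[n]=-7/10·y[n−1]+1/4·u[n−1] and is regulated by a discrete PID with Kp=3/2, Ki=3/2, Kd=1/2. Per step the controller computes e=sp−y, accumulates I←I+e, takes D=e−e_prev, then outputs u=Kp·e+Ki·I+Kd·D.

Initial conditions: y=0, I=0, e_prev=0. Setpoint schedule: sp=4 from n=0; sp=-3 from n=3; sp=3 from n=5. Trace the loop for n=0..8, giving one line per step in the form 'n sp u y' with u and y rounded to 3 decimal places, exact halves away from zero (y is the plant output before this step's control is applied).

(exact arithmetic carried between steps; '≈' marks a value shown rounded to 6 d.p. or computed from one; I and e_prev carry over from the previous line; the table rounds u and y to 3 d.p., halves away from zero)
n=0: y=0, sp=4, e=sp−y=4; I=4, D=e−e_prev=4; u=3/2·4+3/2·4+1/2·4=14; next y=-7/10·0+1/4·14=3.5
n=1: y=3.5, sp=4, e=sp−y=0.5; I=4.5, D=e−e_prev=-3.5; u=3/2·0.5+3/2·4.5+1/2·(-3.5)=5.75; next y=-7/10·3.5+1/4·5.75=-1.0125
n=2: y=-1.0125, sp=4, e=sp−y=5.0125; I=9.5125, D=e−e_prev=4.5125; u=3/2·5.0125+3/2·9.5125+1/2·4.5125=24.04375; next y=-7/10·(-1.0125)+1/4·24.04375≈6.719688
n=3: y≈6.719688, sp=-3, e=sp−y≈-9.719688; I≈-0.207188, D=e−e_prev≈-14.732188; u=3/2·(-9.719688)+3/2·(-0.207188)+1/2·(-14.732188)≈-22.256406; next y=-7/10·6.719688+1/4·(-22.256406)≈-10.267883
n=4: y≈-10.267883, sp=-3, e=sp−y≈7.267883; I≈7.060695, D=e−e_prev≈16.987570; u=3/2·7.267883+3/2·7.060695+1/2·16.987570≈29.986652; next y=-7/10·(-10.267883)+1/4·29.986652≈14.684181
n=5: y≈14.684181, sp=3, e=sp−y≈-11.684181; I≈-4.623486, D=e−e_prev≈-18.952064; u=3/2·(-11.684181)+3/2·(-4.623486)+1/2·(-18.952064)≈-33.937532; next y=-7/10·14.684181+1/4·(-33.937532)≈-18.763310
n=6: y≈-18.763310, sp=3, e=sp−y≈21.763310; I≈17.139824, D=e−e_prev≈33.447491; u=3/2·21.763310+3/2·17.139824+1/2·33.447491≈75.078446; next y=-7/10·(-18.763310)+1/4·75.078446≈31.903928
n=7: y≈31.903928, sp=3, e=sp−y≈-28.903928; I≈-11.764104, D=e−e_prev≈-50.667238; u=3/2·(-28.903928)+3/2·(-11.764104)+1/2·(-50.667238)≈-86.335668; next y=-7/10·31.903928+1/4·(-86.335668)≈-43.916667
n=8: y≈-43.916667, sp=3, e=sp−y≈46.916667; I≈35.152563, D=e−e_prev≈75.820595; u=3/2·46.916667+3/2·35.152563+1/2·75.820595≈161.014142; next y=-7/10·(-43.916667)+1/4·161.014142≈70.995202

0 4 14.000 0.000
1 4 5.750 3.500
2 4 24.044 -1.013
3 -3 -22.256 6.720
4 -3 29.987 -10.268
5 3 -33.938 14.684
6 3 75.078 -18.763
7 3 -86.336 31.904
8 3 161.014 -43.917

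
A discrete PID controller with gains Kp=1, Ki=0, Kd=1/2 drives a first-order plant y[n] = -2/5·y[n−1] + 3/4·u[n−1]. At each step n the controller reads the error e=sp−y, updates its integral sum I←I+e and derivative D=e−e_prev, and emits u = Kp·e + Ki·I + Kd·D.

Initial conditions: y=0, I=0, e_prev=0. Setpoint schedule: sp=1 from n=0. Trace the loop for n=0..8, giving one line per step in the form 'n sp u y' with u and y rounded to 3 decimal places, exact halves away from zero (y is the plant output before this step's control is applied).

0 1 1.500 0.000
1 1 -0.688 1.125
2 1 3.011 -0.966
3 1 -3.449 2.644
4 1 7.790 -3.645
5 1 -11.773 7.300
6 1 22.274 -11.750
7 1 -36.983 21.406
8 1 66.152 -36.300

(exact arithmetic carried between steps; '≈' marks a value shown rounded to 6 d.p. or computed from one; I and e_prev carry over from the previous line; the table rounds u and y to 3 d.p., halves away from zero)
n=0: y=0, sp=1, e=sp−y=1; I=1, D=e−e_prev=1; u=1·1+0·1+1/2·1=1.5; next y=-2/5·0+3/4·1.5=1.125
n=1: y=1.125, sp=1, e=sp−y=-0.125; I=0.875, D=e−e_prev=-1.125; u=1·(-0.125)+0·0.875+1/2·(-1.125)=-0.6875; next y=-2/5·1.125+3/4·(-0.6875)=-0.965625
n=2: y=-0.965625, sp=1, e=sp−y=1.965625; I=2.840625, D=e−e_prev=2.090625; u=1·1.965625+0·2.840625+1/2·2.090625≈3.010938; next y=-2/5·(-0.965625)+3/4·3.010938≈2.644453
n=3: y≈2.644453, sp=1, e=sp−y≈-1.644453; I≈1.196172, D=e−e_prev≈-3.610078; u=1·(-1.644453)+0·1.196172+1/2·(-3.610078)≈-3.449492; next y=-2/5·2.644453+3/4·(-3.449492)≈-3.644900
n=4: y≈-3.644900, sp=1, e=sp−y≈4.644900; I≈5.841072, D=e−e_prev≈6.289354; u=1·4.644900+0·5.841072+1/2·6.289354≈7.789577; next y=-2/5·(-3.644900)+3/4·7.789577≈7.300143
n=5: y≈7.300143, sp=1, e=sp−y≈-6.300143; I≈-0.459071, D=e−e_prev≈-10.945043; u=1·(-6.300143)+0·(-0.459071)+1/2·(-10.945043)≈-11.772665; next y=-2/5·7.300143+3/4·(-11.772665)≈-11.749556
n=6: y≈-11.749556, sp=1, e=sp−y≈12.749556; I≈12.290485, D=e−e_prev≈19.049699; u=1·12.749556+0·12.290485+1/2·19.049699≈22.274405; next y=-2/5·(-11.749556)+3/4·22.274405≈21.405626
n=7: y≈21.405626, sp=1, e=sp−y≈-20.405626; I≈-8.115141, D=e−e_prev≈-33.155182; u=1·(-20.405626)+0·(-8.115141)+1/2·(-33.155182)≈-36.983217; next y=-2/5·21.405626+3/4·(-36.983217)≈-36.299663
n=8: y≈-36.299663, sp=1, e=sp−y≈37.299663; I≈29.184522, D=e−e_prev≈57.705289; u=1·37.299663+0·29.184522+1/2·57.705289≈66.152308; next y=-2/5·(-36.299663)+3/4·66.152308≈64.134096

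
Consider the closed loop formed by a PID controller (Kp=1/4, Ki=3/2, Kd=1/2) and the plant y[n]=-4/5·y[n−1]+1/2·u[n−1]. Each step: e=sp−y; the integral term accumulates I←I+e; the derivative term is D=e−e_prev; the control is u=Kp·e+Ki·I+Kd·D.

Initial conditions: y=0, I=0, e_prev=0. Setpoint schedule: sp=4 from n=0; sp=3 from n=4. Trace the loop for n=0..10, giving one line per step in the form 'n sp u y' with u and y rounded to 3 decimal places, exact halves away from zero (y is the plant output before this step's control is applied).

(exact arithmetic carried between steps; '≈' marks a value shown rounded to 6 d.p. or computed from one; I and e_prev carry over from the previous line; the table rounds u and y to 3 d.p., halves away from zero)
n=0: y=0, sp=4, e=sp−y=4; I=4, D=e−e_prev=4; u=1/4·4+3/2·4+1/2·4=9; next y=-4/5·0+1/2·9=4.5
n=1: y=4.5, sp=4, e=sp−y=-0.5; I=3.5, D=e−e_prev=-4.5; u=1/4·(-0.5)+3/2·3.5+1/2·(-4.5)=2.875; next y=-4/5·4.5+1/2·2.875=-2.1625
n=2: y=-2.1625, sp=4, e=sp−y=6.1625; I=9.6625, D=e−e_prev=6.6625; u=1/4·6.1625+3/2·9.6625+1/2·6.6625=19.365625; next y=-4/5·(-2.1625)+1/2·19.365625≈11.412813
n=3: y≈11.412813, sp=4, e=sp−y≈-7.412813; I≈2.249688, D=e−e_prev≈-13.575313; u=1/4·(-7.412813)+3/2·2.249688+1/2·(-13.575313)≈-5.266328; next y=-4/5·11.412813+1/2·(-5.266328)≈-11.763414
n=4: y≈-11.763414, sp=3, e=sp−y≈14.763414; I≈17.013102, D=e−e_prev≈22.176227; u=1/4·14.763414+3/2·17.013102+1/2·22.176227≈40.298619; next y=-4/5·(-11.763414)+1/2·40.298619≈29.560041
n=5: y≈29.560041, sp=3, e=sp−y≈-26.560041; I≈-9.546939, D=e−e_prev≈-41.323455; u=1/4·(-26.560041)+3/2·(-9.546939)+1/2·(-41.323455)≈-41.622147; next y=-4/5·29.560041+1/2·(-41.622147)≈-44.459106
n=6: y≈-44.459106, sp=3, e=sp−y≈47.459106; I≈37.912167, D=e−e_prev≈74.019147; u=1/4·47.459106+3/2·37.912167+1/2·74.019147≈105.742600; next y=-4/5·(-44.459106)+1/2·105.742600≈88.438585
n=7: y≈88.438585, sp=3, e=sp−y≈-85.438585; I≈-47.526418, D=e−e_prev≈-132.897691; u=1/4·(-85.438585)+3/2·(-47.526418)+1/2·(-132.897691)≈-159.098118; next y=-4/5·88.438585+1/2·(-159.098118)≈-150.299927
n=8: y≈-150.299927, sp=3, e=sp−y≈153.299927; I≈105.773509, D=e−e_prev≈238.738512; u=1/4·153.299927+3/2·105.773509+1/2·238.738512≈316.354501; next y=-4/5·(-150.299927)+1/2·316.354501≈278.417192
n=9: y≈278.417192, sp=3, e=sp−y≈-275.417192; I≈-169.643683, D=e−e_prev≈-428.717119; u=1/4·(-275.417192)+3/2·(-169.643683)+1/2·(-428.717119)≈-537.678382; next y=-4/5·278.417192+1/2·(-537.678382)≈-491.572945
n=10: y≈-491.572945, sp=3, e=sp−y≈494.572945; I≈324.929262, D=e−e_prev≈769.990137; u=1/4·494.572945+3/2·324.929262+1/2·769.990137≈996.032197; next y=-4/5·(-491.572945)+1/2·996.032197≈891.274454

0 4 9.000 0.000
1 4 2.875 4.500
2 4 19.366 -2.163
3 4 -5.266 11.413
4 3 40.299 -11.763
5 3 -41.622 29.560
6 3 105.743 -44.459
7 3 -159.098 88.439
8 3 316.355 -150.300
9 3 -537.678 278.417
10 3 996.032 -491.573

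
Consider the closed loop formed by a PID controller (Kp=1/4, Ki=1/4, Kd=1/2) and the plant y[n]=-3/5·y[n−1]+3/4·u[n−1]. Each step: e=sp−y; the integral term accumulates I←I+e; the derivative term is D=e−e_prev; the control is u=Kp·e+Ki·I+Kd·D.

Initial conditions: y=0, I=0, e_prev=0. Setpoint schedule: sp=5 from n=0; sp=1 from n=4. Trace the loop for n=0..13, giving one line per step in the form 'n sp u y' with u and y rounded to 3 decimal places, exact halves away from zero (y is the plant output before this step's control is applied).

(exact arithmetic carried between steps; '≈' marks a value shown rounded to 6 d.p. or computed from one; I and e_prev carry over from the previous line; the table rounds u and y to 3 d.p., halves away from zero)
n=0: y=0, sp=5, e=sp−y=5; I=5, D=e−e_prev=5; u=1/4·5+1/4·5+1/2·5=5; next y=-3/5·0+3/4·5=3.75
n=1: y=3.75, sp=5, e=sp−y=1.25; I=6.25, D=e−e_prev=-3.75; u=1/4·1.25+1/4·6.25+1/2·(-3.75)=0; next y=-3/5·3.75+3/4·0=-2.25
n=2: y=-2.25, sp=5, e=sp−y=7.25; I=13.5, D=e−e_prev=6; u=1/4·7.25+1/4·13.5+1/2·6=8.1875; next y=-3/5·(-2.25)+3/4·8.1875=7.490625
n=3: y=7.490625, sp=5, e=sp−y=-2.490625; I=11.009375, D=e−e_prev=-9.740625; u=1/4·(-2.490625)+1/4·11.009375+1/2·(-9.740625)=-2.740625; next y=-3/5·7.490625+3/4·(-2.740625)≈-6.549844
n=4: y≈-6.549844, sp=1, e=sp−y≈7.549844; I≈18.559219, D=e−e_prev≈10.040469; u=1/4·7.549844+1/4·18.559219+1/2·10.040469≈11.5475; next y=-3/5·(-6.549844)+3/4·11.5475≈12.590531
n=5: y≈12.590531, sp=1, e=sp−y≈-11.590531; I≈6.968688, D=e−e_prev≈-19.140375; u=1/4·(-11.590531)+1/4·6.968688+1/2·(-19.140375)≈-10.725648; next y=-3/5·12.590531+3/4·(-10.725648)≈-15.598555
n=6: y≈-15.598555, sp=1, e=sp−y≈16.598555; I≈23.567243, D=e−e_prev≈28.189086; u=1/4·16.598555+1/4·23.567243+1/2·28.189086≈24.135993; next y=-3/5·(-15.598555)+3/4·24.135993≈27.461127
n=7: y≈27.461127, sp=1, e=sp−y≈-26.461127; I≈-2.893885, D=e−e_prev≈-43.059683; u=1/4·(-26.461127)+1/4·(-2.893885)+1/2·(-43.059683)≈-28.868594; next y=-3/5·27.461127+3/4·(-28.868594)≈-38.128122
n=8: y≈-38.128122, sp=1, e=sp−y≈39.128122; I≈36.234237, D=e−e_prev≈65.589250; u=1/4·39.128122+1/4·36.234237+1/2·65.589250≈51.635215; next y=-3/5·(-38.128122)+3/4·51.635215≈61.603284
n=9: y≈61.603284, sp=1, e=sp−y≈-60.603284; I≈-24.369047, D=e−e_prev≈-99.731407; u=1/4·(-60.603284)+1/4·(-24.369047)+1/2·(-99.731407)≈-71.108786; next y=-3/5·61.603284+3/4·(-71.108786)≈-90.293560
n=10: y≈-90.293560, sp=1, e=sp−y≈91.293560; I≈66.924513, D=e−e_prev≈151.896845; u=1/4·91.293560+1/4·66.924513+1/2·151.896845≈115.502941; next y=-3/5·(-90.293560)+3/4·115.502941≈140.803342
n=11: y≈140.803342, sp=1, e=sp−y≈-139.803342; I≈-72.878829, D=e−e_prev≈-231.096902; u=1/4·(-139.803342)+1/4·(-72.878829)+1/2·(-231.096902)≈-168.718994; next y=-3/5·140.803342+3/4·(-168.718994)≈-211.021250
n=12: y≈-211.021250, sp=1, e=sp−y≈212.021250; I≈139.142422, D=e−e_prev≈351.824592; u=1/4·212.021250+1/4·139.142422+1/2·351.824592≈263.703214; next y=-3/5·(-211.021250)+3/4·263.703214≈324.390161
n=13: y≈324.390161, sp=1, e=sp−y≈-323.390161; I≈-184.247739, D=e−e_prev≈-535.411411; u=1/4·(-323.390161)+1/4·(-184.247739)+1/2·(-535.411411)≈-394.615181; next y=-3/5·324.390161+3/4·(-394.615181)≈-490.595482

0 5 5.000 0.000
1 5 0.000 3.750
2 5 8.188 -2.250
3 5 -2.741 7.491
4 1 11.548 -6.550
5 1 -10.726 12.591
6 1 24.136 -15.599
7 1 -28.869 27.461
8 1 51.635 -38.128
9 1 -71.109 61.603
10 1 115.503 -90.294
11 1 -168.719 140.803
12 1 263.703 -211.021
13 1 -394.615 324.390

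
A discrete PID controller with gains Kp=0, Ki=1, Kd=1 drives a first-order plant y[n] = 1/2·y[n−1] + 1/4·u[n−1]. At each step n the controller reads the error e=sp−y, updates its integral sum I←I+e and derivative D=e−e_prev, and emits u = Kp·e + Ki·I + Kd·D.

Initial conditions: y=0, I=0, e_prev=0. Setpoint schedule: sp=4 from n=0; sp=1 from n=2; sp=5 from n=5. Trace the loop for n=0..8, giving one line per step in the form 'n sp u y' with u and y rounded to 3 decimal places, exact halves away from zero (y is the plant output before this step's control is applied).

(exact arithmetic carried between steps; '≈' marks a value shown rounded to 6 d.p. or computed from one; I and e_prev carry over from the previous line; the table rounds u and y to 3 d.p., halves away from zero)
n=0: y=0, sp=4, e=sp−y=4; I=4, D=e−e_prev=4; u=0·4+1·4+1·4=8; next y=1/2·0+1/4·8=2
n=1: y=2, sp=4, e=sp−y=2; I=6, D=e−e_prev=-2; u=0·2+1·6+1·(-2)=4; next y=1/2·2+1/4·4=2
n=2: y=2, sp=1, e=sp−y=-1; I=5, D=e−e_prev=-3; u=0·(-1)+1·5+1·(-3)=2; next y=1/2·2+1/4·2=1.5
n=3: y=1.5, sp=1, e=sp−y=-0.5; I=4.5, D=e−e_prev=0.5; u=0·(-0.5)+1·4.5+1·0.5=5; next y=1/2·1.5+1/4·5=2
n=4: y=2, sp=1, e=sp−y=-1; I=3.5, D=e−e_prev=-0.5; u=0·(-1)+1·3.5+1·(-0.5)=3; next y=1/2·2+1/4·3=1.75
n=5: y=1.75, sp=5, e=sp−y=3.25; I=6.75, D=e−e_prev=4.25; u=0·3.25+1·6.75+1·4.25=11; next y=1/2·1.75+1/4·11=3.625
n=6: y=3.625, sp=5, e=sp−y=1.375; I=8.125, D=e−e_prev=-1.875; u=0·1.375+1·8.125+1·(-1.875)=6.25; next y=1/2·3.625+1/4·6.25=3.375
n=7: y=3.375, sp=5, e=sp−y=1.625; I=9.75, D=e−e_prev=0.25; u=0·1.625+1·9.75+1·0.25=10; next y=1/2·3.375+1/4·10=4.1875
n=8: y=4.1875, sp=5, e=sp−y=0.8125; I=10.5625, D=e−e_prev=-0.8125; u=0·0.8125+1·10.5625+1·(-0.8125)=9.75; next y=1/2·4.1875+1/4·9.75=4.53125

0 4 8.000 0.000
1 4 4.000 2.000
2 1 2.000 2.000
3 1 5.000 1.500
4 1 3.000 2.000
5 5 11.000 1.750
6 5 6.250 3.625
7 5 10.000 3.375
8 5 9.750 4.188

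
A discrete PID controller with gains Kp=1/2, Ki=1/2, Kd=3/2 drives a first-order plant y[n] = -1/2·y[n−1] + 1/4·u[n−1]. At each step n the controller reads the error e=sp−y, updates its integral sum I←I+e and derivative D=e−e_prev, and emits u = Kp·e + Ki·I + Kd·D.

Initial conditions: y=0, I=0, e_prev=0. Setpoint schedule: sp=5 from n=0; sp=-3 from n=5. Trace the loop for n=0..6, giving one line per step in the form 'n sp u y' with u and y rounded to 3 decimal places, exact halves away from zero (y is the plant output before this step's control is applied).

0 5 12.500 0.000
1 5 -0.313 3.125
2 5 17.227 -1.641
3 5 -3.521 5.127
4 5 27.994 -3.444
5 -3 -31.050 8.720
6 -3 45.443 -12.123

(exact arithmetic carried between steps; '≈' marks a value shown rounded to 6 d.p. or computed from one; I and e_prev carry over from the previous line; the table rounds u and y to 3 d.p., halves away from zero)
n=0: y=0, sp=5, e=sp−y=5; I=5, D=e−e_prev=5; u=1/2·5+1/2·5+3/2·5=12.5; next y=-1/2·0+1/4·12.5=3.125
n=1: y=3.125, sp=5, e=sp−y=1.875; I=6.875, D=e−e_prev=-3.125; u=1/2·1.875+1/2·6.875+3/2·(-3.125)=-0.3125; next y=-1/2·3.125+1/4·(-0.3125)=-1.640625
n=2: y=-1.640625, sp=5, e=sp−y=6.640625; I=13.515625, D=e−e_prev=4.765625; u=1/2·6.640625+1/2·13.515625+3/2·4.765625≈17.226563; next y=-1/2·(-1.640625)+1/4·17.226563≈5.126953
n=3: y≈5.126953, sp=5, e=sp−y≈-0.126953; I≈13.388672, D=e−e_prev≈-6.767578; u=1/2·(-0.126953)+1/2·13.388672+3/2·(-6.767578)≈-3.520508; next y=-1/2·5.126953+1/4·(-3.520508)≈-3.443604
n=4: y≈-3.443604, sp=5, e=sp−y≈8.443604; I≈21.832275, D=e−e_prev≈8.570557; u=1/2·8.443604+1/2·21.832275+3/2·8.570557≈27.993774; next y=-1/2·(-3.443604)+1/4·27.993774≈8.720245
n=5: y≈8.720245, sp=-3, e=sp−y≈-11.720245; I≈10.112030, D=e−e_prev≈-20.163849; u=1/2·(-11.720245)+1/2·10.112030+3/2·(-20.163849)≈-31.049881; next y=-1/2·8.720245+1/4·(-31.049881)≈-12.122593
n=6: y≈-12.122593, sp=-3, e=sp−y≈9.122593; I≈19.234623, D=e−e_prev≈20.842838; u=1/2·9.122593+1/2·19.234623+3/2·20.842838≈45.442865; next y=-1/2·(-12.122593)+1/4·45.442865≈17.422013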